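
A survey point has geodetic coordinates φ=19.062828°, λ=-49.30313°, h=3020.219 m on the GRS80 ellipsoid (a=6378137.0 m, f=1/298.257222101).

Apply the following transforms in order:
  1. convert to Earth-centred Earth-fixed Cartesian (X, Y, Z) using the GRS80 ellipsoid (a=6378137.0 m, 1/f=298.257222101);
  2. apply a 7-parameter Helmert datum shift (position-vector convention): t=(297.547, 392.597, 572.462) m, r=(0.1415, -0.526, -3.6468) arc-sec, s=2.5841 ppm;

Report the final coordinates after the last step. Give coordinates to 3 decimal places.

X=3934325.571 m, Y=-4574013.513 m, Z=2071495.035 m

start: φ=19.062828°, λ=-49.303130°, h=3020.219 m
→ ECEF (a=6378137.000, f=1/298.257222101): X=3934104.0138, Y=-4574323.3131, Z=2070910.3275
→ Helmert 7p (PV): X=3934325.5707, Y=-4574013.5131, Z=2071495.0353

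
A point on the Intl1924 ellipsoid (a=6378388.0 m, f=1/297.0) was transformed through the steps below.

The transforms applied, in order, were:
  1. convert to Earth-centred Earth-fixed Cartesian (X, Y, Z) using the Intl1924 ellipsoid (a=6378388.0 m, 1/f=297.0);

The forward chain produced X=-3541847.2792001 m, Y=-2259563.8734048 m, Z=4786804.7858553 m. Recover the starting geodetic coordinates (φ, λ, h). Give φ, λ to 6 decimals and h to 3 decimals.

start: X=-3541847.2792, Y=-2259563.8734, Z=4786804.7859 m
→ geod (Bowring, a=6378388.000): φ=48.91903700°, λ=-147.46367300°, h=2742.5060 m

φ=48.919037°, λ=-147.463673°, h=2742.506 m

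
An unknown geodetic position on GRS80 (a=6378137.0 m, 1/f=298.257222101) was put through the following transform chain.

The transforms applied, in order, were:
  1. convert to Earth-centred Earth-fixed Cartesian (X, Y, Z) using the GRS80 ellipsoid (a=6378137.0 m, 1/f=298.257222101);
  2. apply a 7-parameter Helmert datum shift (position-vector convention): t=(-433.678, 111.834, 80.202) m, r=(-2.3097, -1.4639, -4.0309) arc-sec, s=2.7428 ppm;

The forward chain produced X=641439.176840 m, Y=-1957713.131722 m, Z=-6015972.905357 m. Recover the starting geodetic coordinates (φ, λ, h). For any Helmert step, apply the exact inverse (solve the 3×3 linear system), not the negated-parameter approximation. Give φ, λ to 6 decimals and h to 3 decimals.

start: X=641439.1768, Y=-1957713.1317, Z=-6015972.9054 m
→ Helmert⁻¹: X=641866.6560, Y=-1957739.6859, Z=-6016063.0843
→ geod (Bowring, a=6378137.000): φ=-71.21323800°, λ=-71.84769600°, h=81.5670 m

φ=-71.213238°, λ=-71.847696°, h=81.567 m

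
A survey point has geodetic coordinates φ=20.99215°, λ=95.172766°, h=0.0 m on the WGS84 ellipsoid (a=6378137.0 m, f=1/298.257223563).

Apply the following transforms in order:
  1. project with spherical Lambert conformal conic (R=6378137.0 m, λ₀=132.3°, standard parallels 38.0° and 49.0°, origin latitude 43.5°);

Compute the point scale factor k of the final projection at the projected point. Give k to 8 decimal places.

start: φ=20.992150°, λ=95.172766°, h=0.000 m
→ into lcc (λ₀=132.3°): φ=20.99215000°, λ−λ₀=-37.12723400°
scale k = 1.06928149

1.06928149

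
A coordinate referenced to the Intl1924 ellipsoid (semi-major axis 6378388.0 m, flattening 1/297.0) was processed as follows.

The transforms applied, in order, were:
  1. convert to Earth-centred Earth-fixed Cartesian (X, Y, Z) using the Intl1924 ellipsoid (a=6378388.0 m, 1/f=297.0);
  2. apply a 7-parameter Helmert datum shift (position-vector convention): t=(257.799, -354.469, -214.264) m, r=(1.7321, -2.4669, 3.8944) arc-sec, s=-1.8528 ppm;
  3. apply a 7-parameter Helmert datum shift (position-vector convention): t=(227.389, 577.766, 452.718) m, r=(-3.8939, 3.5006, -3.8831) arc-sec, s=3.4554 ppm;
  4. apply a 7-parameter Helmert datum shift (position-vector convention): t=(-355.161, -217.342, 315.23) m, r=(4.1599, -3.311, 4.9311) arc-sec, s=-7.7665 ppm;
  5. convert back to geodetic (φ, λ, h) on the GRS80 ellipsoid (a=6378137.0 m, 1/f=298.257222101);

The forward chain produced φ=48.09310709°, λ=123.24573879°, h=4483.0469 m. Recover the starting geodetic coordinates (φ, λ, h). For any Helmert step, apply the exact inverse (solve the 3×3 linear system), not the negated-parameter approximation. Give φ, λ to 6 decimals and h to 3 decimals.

φ=48.090038°, λ=123.244946°, h=3954.005 m

start: φ=48.093107°, λ=123.245739°, h=4483.047 m
→ ECEF (a=6378137.000, f=1/298.257222101): X=-2341501.8384, Y=3571963.1585, Z=4727133.8022
→ Helmert⁻¹: X=-2341003.5812, Y=3572359.5390, Z=4726820.8150
→ Helmert⁻¹: X=-2341370.3324, Y=3571636.1276, Z=4726379.4552
→ Helmert⁻¹: X=-2341508.4975, Y=3572081.1153, Z=4726600.4844
→ geod (Bowring, a=6378388.000): φ=48.09003800°, λ=123.24494600°, h=3954.0050 m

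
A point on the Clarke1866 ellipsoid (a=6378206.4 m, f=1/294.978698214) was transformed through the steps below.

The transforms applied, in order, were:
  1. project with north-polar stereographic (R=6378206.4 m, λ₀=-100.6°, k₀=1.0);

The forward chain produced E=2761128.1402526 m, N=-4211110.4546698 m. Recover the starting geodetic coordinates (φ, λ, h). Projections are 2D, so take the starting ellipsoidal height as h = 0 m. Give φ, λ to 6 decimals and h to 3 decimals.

start: E=2761128.1403, N=-4211110.4547 m
→ stereo⁻¹: φ=46.91668700°, λ=-67.34806700°

φ=46.916687°, λ=-67.348067°, h=0.000 m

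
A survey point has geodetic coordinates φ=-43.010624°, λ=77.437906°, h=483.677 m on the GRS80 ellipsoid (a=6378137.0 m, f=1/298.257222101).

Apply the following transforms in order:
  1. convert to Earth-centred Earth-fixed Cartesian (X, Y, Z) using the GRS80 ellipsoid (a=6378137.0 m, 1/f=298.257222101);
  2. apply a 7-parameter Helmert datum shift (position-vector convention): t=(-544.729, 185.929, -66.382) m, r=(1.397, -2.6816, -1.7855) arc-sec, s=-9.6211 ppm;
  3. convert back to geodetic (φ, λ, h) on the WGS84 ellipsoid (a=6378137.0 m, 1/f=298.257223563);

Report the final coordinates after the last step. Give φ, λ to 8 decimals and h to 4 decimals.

start: φ=-43.010624°, λ=77.437906°, h=483.677 m
→ ECEF (a=6378137.000, f=1/298.257222101): X=1016040.1992, Y=4559670.2789, Z=-4328694.7974
→ Helmert 7p (PV): X=1015581.4403, Y=4559832.8611, Z=-4328675.4418
→ geod (Bowring, a=6378137.000): φ=-43.01013476°, λ=77.44383159°, h=513.5697 m

φ=-43.01013476°, λ=77.44383159°, h=513.5697 m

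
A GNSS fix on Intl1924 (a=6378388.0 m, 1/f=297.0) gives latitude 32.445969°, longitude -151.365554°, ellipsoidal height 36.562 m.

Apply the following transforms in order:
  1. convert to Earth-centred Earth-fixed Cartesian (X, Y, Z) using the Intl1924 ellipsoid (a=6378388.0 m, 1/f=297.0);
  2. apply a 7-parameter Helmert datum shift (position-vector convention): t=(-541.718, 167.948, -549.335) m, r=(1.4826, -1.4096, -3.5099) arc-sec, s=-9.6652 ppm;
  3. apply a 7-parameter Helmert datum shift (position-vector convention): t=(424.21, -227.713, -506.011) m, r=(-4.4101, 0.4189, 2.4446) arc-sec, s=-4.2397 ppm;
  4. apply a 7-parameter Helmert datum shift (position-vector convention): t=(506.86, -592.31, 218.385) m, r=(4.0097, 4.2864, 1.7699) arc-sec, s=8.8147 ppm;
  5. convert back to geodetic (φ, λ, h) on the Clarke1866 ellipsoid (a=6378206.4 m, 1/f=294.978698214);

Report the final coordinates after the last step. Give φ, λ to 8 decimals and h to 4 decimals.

φ=32.44159766°, λ=-151.35684432°, h=-245.5982 m

start: φ=32.445969°, λ=-151.365554°, h=36.562 m
→ ECEF (a=6378388.000, f=1/297.0): X=-4728980.0791, Y=-2582013.0233, Z=3402338.7226
→ Helmert 7p (PV): X=-4729543.2780, Y=-2581764.1051, Z=3401705.6272
→ Helmert 7p (PV): X=-4729061.5094, Y=-2581964.1946, Z=3401249.9989
→ Helmert 7p (PV): X=-4728503.4972, Y=-2582685.9623, Z=3401546.4479
→ geod (Bowring, a=6378206.400): φ=32.44159766°, λ=-151.35684432°, h=-245.5982 m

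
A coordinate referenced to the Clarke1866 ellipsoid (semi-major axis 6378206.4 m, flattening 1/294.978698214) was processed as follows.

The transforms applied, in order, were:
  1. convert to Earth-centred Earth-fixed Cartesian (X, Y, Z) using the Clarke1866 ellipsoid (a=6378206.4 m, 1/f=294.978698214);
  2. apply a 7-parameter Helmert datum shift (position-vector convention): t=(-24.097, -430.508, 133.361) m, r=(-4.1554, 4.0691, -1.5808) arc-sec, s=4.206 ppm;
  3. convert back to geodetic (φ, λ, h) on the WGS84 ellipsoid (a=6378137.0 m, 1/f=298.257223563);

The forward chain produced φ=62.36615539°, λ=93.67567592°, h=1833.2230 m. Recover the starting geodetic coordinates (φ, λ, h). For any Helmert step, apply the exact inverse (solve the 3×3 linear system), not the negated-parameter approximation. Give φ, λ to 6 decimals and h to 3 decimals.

start: φ=62.366155°, λ=93.675676°, h=1833.223 m
→ ECEF (a=6378137.000, f=1/298.257223563): X=-190207.5976, Y=2960853.4908, Z=5629182.0306
→ Helmert⁻¹: X=-190316.4427, Y=2961156.6819, Z=5629080.8947
→ geod (Bowring, a=6378206.400): φ=62.36503200°, λ=93.67739800°, h=2004.3950 m

φ=62.365032°, λ=93.677398°, h=2004.395 m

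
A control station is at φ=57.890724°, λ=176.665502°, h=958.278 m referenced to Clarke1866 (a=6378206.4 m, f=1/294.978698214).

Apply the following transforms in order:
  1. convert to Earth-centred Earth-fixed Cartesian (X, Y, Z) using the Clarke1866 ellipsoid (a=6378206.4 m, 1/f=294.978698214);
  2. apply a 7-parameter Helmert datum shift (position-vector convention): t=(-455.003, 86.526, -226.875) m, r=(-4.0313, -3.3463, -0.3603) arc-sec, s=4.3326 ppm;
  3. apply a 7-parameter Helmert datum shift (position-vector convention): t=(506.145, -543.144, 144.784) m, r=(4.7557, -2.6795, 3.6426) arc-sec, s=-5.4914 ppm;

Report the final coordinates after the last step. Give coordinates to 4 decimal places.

start: φ=57.890724°, λ=176.665502°, h=958.278 m
→ ECEF (a=6378206.400, f=1/294.978698214): X=-3393261.4073, Y=197704.1809, Z=5379890.3374
→ Helmert 7p (PV): X=-3393818.0467, Y=197902.6374, Z=5379627.8571
→ Helmert 7p (PV): X=-3393366.6439, Y=197174.4392, Z=5379703.5749

X=-3393366.6439 m, Y=197174.4392 m, Z=5379703.5749 m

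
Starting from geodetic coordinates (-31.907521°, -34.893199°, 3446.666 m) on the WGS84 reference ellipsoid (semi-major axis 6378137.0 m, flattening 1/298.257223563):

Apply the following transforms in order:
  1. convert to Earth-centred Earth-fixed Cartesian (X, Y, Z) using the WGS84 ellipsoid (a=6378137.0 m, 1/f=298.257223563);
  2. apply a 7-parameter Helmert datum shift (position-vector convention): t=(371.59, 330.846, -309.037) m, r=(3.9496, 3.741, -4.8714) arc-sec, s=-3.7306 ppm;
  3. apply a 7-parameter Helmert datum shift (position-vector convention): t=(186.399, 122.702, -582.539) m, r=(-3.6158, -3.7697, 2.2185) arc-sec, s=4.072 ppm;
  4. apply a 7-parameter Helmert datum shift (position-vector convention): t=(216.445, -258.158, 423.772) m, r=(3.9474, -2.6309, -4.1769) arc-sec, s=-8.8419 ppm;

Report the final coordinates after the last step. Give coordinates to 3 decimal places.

start: φ=-31.907521°, λ=-34.893199°, h=3446.666 m
→ ECEF (a=6378137.000, f=1/298.257223563): X=4447568.9464, Y=-3101882.2916, Z=-3353552.3705
→ Helmert 7p (PV): X=4447789.8640, Y=-3101580.6983, Z=-3353988.9567
→ Helmert 7p (PV): X=4448089.0317, Y=-3101481.5824, Z=-3354449.4943
→ Helmert 7p (PV): X=4448246.1276, Y=-3101738.1959, Z=-3353998.6821

X=4448246.128 m, Y=-3101738.196 m, Z=-3353998.682 m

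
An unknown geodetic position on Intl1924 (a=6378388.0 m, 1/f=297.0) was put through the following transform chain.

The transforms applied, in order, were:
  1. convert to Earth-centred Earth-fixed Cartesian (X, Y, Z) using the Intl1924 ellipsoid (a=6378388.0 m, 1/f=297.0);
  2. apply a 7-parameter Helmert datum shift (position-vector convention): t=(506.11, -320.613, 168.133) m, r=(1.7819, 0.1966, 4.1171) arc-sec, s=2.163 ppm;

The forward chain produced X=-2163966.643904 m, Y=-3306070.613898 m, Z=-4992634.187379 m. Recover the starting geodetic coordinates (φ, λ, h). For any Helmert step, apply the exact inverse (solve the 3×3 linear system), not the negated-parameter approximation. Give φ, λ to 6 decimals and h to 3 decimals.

φ=-51.829278°, λ=-123.215917°, h=2010.613 m

start: X=-2163966.6439, Y=-3306070.6139, Z=-4992634.1874 m
→ Helmert⁻¹: X=-2164529.2968, Y=-3305742.7780, Z=-4992765.0261
→ geod (Bowring, a=6378388.000): φ=-51.82927800°, λ=-123.21591700°, h=2010.6130 m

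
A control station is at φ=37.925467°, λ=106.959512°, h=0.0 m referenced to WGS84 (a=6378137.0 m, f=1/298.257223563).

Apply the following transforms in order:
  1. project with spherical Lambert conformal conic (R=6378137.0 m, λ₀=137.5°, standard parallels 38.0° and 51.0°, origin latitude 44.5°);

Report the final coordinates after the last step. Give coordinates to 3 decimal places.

E=-2619918.408 m, N=-232528.651 m

start: φ=37.925467°, λ=106.959512°, h=0.000 m
→ lcc (R=6378137.0, λ₀=137.5°): E=-2619918.4082, N=-232528.6508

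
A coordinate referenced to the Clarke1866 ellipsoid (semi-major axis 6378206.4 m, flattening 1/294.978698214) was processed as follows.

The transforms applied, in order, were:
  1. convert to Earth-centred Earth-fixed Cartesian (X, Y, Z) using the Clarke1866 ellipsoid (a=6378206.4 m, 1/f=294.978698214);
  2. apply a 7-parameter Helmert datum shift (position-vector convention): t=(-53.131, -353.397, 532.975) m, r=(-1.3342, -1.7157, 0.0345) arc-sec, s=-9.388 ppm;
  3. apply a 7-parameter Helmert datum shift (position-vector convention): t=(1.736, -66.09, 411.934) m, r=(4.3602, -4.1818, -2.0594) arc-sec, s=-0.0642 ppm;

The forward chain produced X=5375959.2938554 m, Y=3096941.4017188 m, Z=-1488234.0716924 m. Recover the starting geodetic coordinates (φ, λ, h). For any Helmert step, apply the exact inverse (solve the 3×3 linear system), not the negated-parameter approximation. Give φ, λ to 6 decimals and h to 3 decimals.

φ=-13.587091°, λ=29.948758°, h=3695.167 m

start: X=5375959.2939, Y=3096941.4017, Z=-1488234.0717 m
→ Helmert⁻¹: X=5375896.7972, Y=3097029.8929, Z=-1488820.5595
→ Helmert⁻¹: X=5375988.5275, Y=3097421.1032, Z=-1489392.1986
→ geod (Bowring, a=6378206.400): φ=-13.58709100°, λ=29.94875800°, h=3695.1670 m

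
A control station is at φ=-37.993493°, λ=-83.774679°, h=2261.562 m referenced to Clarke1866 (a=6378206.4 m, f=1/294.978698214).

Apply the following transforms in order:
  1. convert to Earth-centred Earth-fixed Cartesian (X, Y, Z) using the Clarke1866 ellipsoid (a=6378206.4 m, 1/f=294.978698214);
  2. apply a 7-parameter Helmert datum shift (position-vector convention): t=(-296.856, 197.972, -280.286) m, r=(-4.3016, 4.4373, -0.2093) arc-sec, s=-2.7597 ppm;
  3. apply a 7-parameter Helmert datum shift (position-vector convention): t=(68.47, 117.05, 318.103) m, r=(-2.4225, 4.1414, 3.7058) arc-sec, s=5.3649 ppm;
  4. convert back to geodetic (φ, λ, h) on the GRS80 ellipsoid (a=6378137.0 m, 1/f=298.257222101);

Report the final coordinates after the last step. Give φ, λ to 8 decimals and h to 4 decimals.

φ=-37.99141913°, λ=-83.77789793°, h=1967.4322 m

start: φ=-37.993493°, λ=-83.774679°, h=2261.562 m
→ ECEF (a=6378206.400, f=1/294.978698214): X=545965.1921, Y=-5005092.6051, Z=-3906072.5289
→ Helmert 7p (PV): X=545577.7210, Y=-5004962.8345, Z=-3906249.4008
→ Helmert 7p (PV): X=545660.6083, Y=-5004908.7112, Z=-3905904.4270
→ geod (Bowring, a=6378137.000): φ=-37.99141913°, λ=-83.77789793°, h=1967.4322 m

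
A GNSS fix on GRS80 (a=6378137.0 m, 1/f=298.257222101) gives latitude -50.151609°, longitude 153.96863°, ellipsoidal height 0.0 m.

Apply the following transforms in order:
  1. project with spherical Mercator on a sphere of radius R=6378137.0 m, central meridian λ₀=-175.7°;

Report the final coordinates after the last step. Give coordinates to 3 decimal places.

start: φ=-50.151609°, λ=153.968630°, h=0.000 m
→ merc (R=6378137.0, λ₀=-175.7°): E=-3376472.6635, N=-6472573.3659

E=-3376472.663 m, N=-6472573.366 m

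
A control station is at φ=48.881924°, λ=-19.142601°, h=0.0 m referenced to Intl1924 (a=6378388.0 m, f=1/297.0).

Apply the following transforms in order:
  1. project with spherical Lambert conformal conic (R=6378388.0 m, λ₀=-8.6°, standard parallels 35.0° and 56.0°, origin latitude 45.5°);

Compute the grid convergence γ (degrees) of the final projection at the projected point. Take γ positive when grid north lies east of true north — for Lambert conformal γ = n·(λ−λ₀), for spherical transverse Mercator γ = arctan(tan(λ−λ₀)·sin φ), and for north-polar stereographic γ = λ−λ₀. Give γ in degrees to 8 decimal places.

start: φ=48.881924°, λ=-19.142601°, h=0.000 m
→ into lcc (λ₀=-8.6°): φ=48.88192400°, λ−λ₀=-10.54260100°
convergence γ = -7.56256487°

-7.56256487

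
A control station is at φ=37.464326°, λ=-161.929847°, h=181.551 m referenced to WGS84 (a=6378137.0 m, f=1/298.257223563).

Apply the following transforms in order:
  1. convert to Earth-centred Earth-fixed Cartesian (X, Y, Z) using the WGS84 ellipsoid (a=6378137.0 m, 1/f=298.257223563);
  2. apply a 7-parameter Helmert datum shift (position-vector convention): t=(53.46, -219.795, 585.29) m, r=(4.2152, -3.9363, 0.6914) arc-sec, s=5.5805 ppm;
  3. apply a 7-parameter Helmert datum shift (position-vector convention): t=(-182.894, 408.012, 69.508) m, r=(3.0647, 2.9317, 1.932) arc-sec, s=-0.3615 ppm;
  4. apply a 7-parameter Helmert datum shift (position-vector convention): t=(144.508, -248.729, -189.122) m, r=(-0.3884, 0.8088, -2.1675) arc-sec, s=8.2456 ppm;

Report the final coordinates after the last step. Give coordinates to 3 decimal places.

start: φ=37.464326°, λ=-161.929847°, h=181.551 m
→ ECEF (a=6378137.000, f=1/298.257223563): X=-4818944.1900, Y=-1572295.7144, Z=3858532.6249
→ Helmert 7p (PV): X=-4818985.9873, Y=-1572619.2897, Z=3859015.3522
→ Helmert 7p (PV): X=-4819097.5599, Y=-1572313.1842, Z=3859128.5926
→ Helmert 7p (PV): X=-4818994.1783, Y=-1572516.9699, Z=3858993.1488

X=-4818994.178 m, Y=-1572516.970 m, Z=3858993.149 m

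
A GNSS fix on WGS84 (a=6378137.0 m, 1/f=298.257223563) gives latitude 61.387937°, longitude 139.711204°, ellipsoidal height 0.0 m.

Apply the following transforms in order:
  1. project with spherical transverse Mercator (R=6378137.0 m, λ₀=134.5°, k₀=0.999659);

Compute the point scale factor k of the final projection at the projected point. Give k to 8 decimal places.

1.00060593

start: φ=61.387937°, λ=139.711204°, h=0.000 m
→ into tm (λ₀=134.5°): φ=61.38793700°, λ−λ₀=5.21120400°
scale k = 1.00060593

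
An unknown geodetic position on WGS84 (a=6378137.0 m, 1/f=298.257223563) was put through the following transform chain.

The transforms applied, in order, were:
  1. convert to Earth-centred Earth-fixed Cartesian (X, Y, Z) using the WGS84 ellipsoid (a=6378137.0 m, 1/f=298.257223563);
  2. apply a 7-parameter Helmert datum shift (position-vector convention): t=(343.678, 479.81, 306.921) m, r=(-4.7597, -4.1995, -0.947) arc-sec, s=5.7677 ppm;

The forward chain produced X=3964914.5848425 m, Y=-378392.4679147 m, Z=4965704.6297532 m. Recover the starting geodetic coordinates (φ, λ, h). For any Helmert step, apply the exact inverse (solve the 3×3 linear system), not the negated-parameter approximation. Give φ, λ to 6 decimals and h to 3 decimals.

start: X=3964914.5848, Y=-378392.4679, Z=4965704.6298 m
→ Helmert⁻¹: X=3964650.8723, Y=-378966.4674, Z=4965279.6058
→ geod (Bowring, a=6378137.000): φ=51.45410000°, λ=-5.46010500°, h=124.9870 m

φ=51.454100°, λ=-5.460105°, h=124.987 m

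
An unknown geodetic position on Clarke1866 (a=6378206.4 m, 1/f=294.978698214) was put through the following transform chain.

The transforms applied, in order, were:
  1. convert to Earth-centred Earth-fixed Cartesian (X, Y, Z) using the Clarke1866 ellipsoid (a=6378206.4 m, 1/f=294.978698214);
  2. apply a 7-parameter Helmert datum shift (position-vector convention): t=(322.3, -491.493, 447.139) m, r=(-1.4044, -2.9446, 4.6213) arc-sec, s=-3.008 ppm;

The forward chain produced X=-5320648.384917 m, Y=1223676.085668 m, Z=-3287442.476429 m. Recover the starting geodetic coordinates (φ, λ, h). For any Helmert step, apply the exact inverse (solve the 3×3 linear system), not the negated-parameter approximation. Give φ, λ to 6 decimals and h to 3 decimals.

φ=-31.226854°, λ=167.042312°, h=1090.667 m

start: X=-5320648.3849, Y=1223676.0857, Z=-3287442.4764 m
→ Helmert⁻¹: X=-5321006.1964, Y=1224312.8623, Z=-3287815.2077
→ geod (Bowring, a=6378206.400): φ=-31.22685400°, λ=167.04231200°, h=1090.6670 m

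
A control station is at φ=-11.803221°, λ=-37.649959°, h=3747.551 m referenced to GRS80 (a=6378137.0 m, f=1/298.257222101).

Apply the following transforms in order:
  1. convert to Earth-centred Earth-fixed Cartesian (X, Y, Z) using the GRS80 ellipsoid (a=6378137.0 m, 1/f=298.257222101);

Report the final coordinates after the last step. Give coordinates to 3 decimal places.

X=4946757.138 m, Y=-3816391.834 m, Z=-1296869.058 m

start: φ=-11.803221°, λ=-37.649959°, h=3747.551 m
→ ECEF (a=6378137.000, f=1/298.257222101): X=4946757.1385, Y=-3816391.8338, Z=-1296869.0580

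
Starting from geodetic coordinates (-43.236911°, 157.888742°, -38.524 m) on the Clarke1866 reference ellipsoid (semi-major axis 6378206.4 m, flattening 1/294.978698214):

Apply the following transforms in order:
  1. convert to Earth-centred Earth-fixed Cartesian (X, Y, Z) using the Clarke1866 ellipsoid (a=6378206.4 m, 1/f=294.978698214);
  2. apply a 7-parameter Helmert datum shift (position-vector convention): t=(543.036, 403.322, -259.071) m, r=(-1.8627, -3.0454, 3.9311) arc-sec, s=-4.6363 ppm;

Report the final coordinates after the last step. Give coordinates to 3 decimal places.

X=-4311188.895 m, Y=1752094.161 m, Z=-4346803.809 m

start: φ=-43.236911°, λ=157.888742°, h=-38.524 m
→ ECEF (a=6378206.400, f=1/294.978698214): X=-4311782.7078, Y=1751820.3883, Z=-4346485.4082
→ Helmert 7p (PV): X=-4311188.8945, Y=1752094.1613, Z=-4346803.8086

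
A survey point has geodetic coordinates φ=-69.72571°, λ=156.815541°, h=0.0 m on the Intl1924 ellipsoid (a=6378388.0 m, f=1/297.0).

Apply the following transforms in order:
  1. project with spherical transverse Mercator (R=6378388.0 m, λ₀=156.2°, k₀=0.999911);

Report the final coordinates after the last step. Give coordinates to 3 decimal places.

E=23742.258 m, N=-7761564.789 m

start: φ=-69.725710°, λ=156.815541°, h=0.000 m
→ tm (R=6378388.0, λ₀=156.2°): E=23742.2584, N=-7761564.7892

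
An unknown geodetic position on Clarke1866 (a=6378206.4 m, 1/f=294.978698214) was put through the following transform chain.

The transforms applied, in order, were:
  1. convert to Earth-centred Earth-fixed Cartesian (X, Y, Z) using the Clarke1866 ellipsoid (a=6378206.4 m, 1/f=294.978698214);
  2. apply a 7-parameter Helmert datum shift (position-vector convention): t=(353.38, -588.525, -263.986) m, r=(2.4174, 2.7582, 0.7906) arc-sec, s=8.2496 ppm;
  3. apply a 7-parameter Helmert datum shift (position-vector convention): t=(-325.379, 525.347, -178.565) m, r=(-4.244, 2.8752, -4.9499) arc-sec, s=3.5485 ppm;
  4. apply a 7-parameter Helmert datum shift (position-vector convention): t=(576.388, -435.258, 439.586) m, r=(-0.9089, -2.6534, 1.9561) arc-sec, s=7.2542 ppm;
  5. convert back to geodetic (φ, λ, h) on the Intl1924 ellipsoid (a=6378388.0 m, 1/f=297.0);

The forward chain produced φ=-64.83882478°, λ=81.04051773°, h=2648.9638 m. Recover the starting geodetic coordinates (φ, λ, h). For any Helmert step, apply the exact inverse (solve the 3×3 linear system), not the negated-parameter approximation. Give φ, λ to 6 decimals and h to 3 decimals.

start: φ=-64.838825°, λ=81.040518°, h=2648.964 m
→ ECEF (a=6378388.000, f=1/297.0): X=423679.5519, Y=2687305.5289, Z=-5752619.7739
→ Helmert⁻¹: X=423051.5767, Y=2687742.6282, Z=-5753011.2251
→ Helmert⁻¹: X=423391.1529, Y=2687336.2718, Z=-5752751.0511
→ Helmert⁻¹: X=423121.5081, Y=2687833.5826, Z=-5752465.4529
→ geod (Bowring, a=6378206.400): φ=-64.83572200°, λ=81.05385700°, h=2995.7290 m

φ=-64.835722°, λ=81.053857°, h=2995.729 m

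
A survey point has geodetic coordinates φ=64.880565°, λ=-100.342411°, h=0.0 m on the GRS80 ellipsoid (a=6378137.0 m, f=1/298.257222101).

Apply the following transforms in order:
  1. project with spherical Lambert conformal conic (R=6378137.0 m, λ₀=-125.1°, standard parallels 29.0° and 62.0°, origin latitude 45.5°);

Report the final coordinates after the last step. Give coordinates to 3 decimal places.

start: φ=64.880565°, λ=-100.342411°, h=0.000 m
→ lcc (R=6378137.0, λ₀=-125.1°): E=1173315.2331, N=2291981.2016

E=1173315.233 m, N=2291981.202 m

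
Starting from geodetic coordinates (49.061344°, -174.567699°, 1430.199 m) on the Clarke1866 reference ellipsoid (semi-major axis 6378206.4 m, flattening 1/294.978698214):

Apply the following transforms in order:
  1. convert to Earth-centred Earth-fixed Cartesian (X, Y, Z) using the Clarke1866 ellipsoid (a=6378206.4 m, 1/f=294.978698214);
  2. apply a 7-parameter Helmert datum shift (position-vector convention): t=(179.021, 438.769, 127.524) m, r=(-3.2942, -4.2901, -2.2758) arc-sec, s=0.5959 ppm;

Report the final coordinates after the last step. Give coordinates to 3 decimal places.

X=-4169472.281 m, Y=-395948.634 m, Z=4795957.676 m

start: φ=49.061344°, λ=-174.567699°, h=1430.199 m
→ ECEF (a=6378206.400, f=1/294.978698214): X=-4169544.6921, Y=-396509.7649, Z=4795907.6842
→ Helmert 7p (PV): X=-4169472.2807, Y=-395948.6337, Z=4795957.6762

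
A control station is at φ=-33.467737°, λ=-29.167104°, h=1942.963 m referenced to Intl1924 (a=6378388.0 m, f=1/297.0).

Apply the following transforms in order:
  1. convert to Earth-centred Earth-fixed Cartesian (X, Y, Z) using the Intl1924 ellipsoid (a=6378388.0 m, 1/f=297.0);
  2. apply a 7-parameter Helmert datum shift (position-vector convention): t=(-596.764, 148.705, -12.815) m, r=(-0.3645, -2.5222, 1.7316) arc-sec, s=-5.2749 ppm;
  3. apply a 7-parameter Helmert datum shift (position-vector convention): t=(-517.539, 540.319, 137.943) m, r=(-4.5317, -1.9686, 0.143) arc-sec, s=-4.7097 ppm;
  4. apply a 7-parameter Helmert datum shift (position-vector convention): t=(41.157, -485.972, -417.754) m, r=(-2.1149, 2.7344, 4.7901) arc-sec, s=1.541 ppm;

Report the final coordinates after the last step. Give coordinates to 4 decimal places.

X=4651331.8831 m, Y=-2596339.0463 m, Z=-3498609.5545 m

start: φ=-33.467737°, λ=-29.167104°, h=1942.963 m
→ ECEF (a=6378388.000, f=1/297.0): X=4652330.6332, Y=-2596595.4104, Z=-3498474.3412
→ Helmert 7p (PV): X=4651773.9060, Y=-2596400.1347, Z=-3498407.2253
→ Helmert 7p (PV): X=4651269.6474, Y=-2595921.2231, Z=-3498151.3659
→ Helmert 7p (PV): X=4651331.8831, Y=-2596339.0463, Z=-3498609.5545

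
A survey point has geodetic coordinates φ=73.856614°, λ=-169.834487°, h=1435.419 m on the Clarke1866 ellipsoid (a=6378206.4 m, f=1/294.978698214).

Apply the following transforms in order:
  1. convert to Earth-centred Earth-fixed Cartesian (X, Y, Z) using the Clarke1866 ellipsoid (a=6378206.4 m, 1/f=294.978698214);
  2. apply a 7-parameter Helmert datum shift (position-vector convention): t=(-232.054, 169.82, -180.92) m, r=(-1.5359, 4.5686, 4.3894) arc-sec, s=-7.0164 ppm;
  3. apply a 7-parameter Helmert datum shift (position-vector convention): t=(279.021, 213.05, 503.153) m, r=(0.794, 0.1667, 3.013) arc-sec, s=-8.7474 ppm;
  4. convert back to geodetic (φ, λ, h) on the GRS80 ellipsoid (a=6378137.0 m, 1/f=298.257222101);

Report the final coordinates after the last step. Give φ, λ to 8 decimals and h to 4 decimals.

start: φ=73.856614°, λ=-169.834487°, h=1435.419 m
→ ECEF (a=6378206.400, f=1/294.978698214): X=-1751440.3603, Y=-314045.6364, Z=6105707.6817
→ Helmert 7p (PV): X=-1751518.2069, Y=-313865.4197, Z=6105525.0528
→ Helmert 7p (PV): X=-1751214.3456, Y=-313698.7117, Z=6105975.0056
→ geod (Bowring, a=6378137.000): φ=73.85857907°, λ=-169.84419970°, h=1463.2693 m

φ=73.85857907°, λ=-169.84419970°, h=1463.2693 m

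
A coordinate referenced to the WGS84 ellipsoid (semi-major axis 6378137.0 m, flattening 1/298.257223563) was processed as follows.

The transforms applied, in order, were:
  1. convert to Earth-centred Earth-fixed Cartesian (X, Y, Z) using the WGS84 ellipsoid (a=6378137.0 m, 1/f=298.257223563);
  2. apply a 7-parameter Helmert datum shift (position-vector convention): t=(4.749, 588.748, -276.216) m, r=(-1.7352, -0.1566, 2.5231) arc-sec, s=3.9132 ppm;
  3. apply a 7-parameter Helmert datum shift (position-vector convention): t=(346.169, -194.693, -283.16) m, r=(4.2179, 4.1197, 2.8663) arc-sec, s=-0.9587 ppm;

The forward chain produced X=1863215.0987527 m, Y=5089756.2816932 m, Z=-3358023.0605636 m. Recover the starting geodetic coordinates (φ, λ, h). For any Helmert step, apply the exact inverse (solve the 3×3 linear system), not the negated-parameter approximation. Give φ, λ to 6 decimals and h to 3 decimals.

start: X=1863215.0988, Y=5089756.2817, Z=-3358023.0606 m
→ Helmert⁻¹: X=1863008.5106, Y=5089861.3020, Z=-3357809.9924
→ Helmert⁻¹: X=1863056.1758, Y=5089258.0939, Z=-3357479.2389
→ geod (Bowring, a=6378137.000): φ=-31.95119900°, λ=69.89352500°, h=3095.4920 m

φ=-31.951199°, λ=69.893525°, h=3095.492 m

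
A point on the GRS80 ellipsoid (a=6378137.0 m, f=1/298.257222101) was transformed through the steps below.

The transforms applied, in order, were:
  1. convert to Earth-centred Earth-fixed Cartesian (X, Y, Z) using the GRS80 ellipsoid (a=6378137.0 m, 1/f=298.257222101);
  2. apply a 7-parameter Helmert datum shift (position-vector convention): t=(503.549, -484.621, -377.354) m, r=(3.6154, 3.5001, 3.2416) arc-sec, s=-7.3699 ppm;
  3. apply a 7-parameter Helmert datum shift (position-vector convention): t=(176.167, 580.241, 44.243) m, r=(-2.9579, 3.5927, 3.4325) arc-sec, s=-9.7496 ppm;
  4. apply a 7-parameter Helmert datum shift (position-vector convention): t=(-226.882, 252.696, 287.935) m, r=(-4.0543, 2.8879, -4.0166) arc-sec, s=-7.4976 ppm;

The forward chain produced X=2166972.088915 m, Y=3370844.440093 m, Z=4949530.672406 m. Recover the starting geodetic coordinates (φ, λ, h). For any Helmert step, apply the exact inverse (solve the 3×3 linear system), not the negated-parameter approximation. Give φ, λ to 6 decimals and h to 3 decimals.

start: X=2166972.0889, Y=3370844.4401, Z=4949530.6724 m
→ Helmert⁻¹: X=2167080.2889, Y=3370561.9313, Z=4949376.4374
→ Helmert⁻¹: X=2166895.1186, Y=3369907.5099, Z=4949466.5171
→ Helmert⁻¹: X=2166376.5112, Y=3370469.6853, Z=4949858.0350
→ geod (Bowring, a=6378137.000): φ=51.19962200°, λ=57.26903200°, h=3037.9420 m

φ=51.199622°, λ=57.269032°, h=3037.942 m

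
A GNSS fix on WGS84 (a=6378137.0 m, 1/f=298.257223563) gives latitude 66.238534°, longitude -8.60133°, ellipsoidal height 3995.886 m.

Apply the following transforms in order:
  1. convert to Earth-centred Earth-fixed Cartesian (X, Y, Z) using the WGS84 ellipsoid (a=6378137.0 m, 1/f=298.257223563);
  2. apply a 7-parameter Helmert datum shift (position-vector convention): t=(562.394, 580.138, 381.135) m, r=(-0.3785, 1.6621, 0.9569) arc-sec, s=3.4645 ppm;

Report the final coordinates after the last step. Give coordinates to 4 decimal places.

X=2550403.8708 m, Y=-385077.8039 m, Z=5818754.2355 m

start: φ=66.238534°, λ=-8.601330°, h=3995.886 m
→ ECEF (a=6378137.000, f=1/298.257223563): X=2549783.9687, Y=-385679.1115, Z=5818372.7814
→ Helmert 7p (PV): X=2550403.8708, Y=-385077.8039, Z=5818754.2355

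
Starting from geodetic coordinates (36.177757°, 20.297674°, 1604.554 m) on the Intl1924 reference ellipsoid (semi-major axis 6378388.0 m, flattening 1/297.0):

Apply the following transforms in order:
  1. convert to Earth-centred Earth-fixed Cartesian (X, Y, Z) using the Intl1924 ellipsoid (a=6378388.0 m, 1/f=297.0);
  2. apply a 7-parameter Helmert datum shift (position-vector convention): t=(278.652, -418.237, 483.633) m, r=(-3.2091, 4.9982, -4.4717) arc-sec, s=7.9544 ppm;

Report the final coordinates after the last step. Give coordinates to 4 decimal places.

X=4836184.6001 m, Y=1788120.0346 m, Z=3745505.5164 m

start: φ=36.177757°, λ=20.297674°, h=1604.554 m
→ ECEF (a=6378388.000, f=1/297.0): X=4835737.9545, Y=1788570.6135, Z=3745137.1005
→ Helmert 7p (PV): X=4836184.6001, Y=1788120.0346, Z=3745505.5164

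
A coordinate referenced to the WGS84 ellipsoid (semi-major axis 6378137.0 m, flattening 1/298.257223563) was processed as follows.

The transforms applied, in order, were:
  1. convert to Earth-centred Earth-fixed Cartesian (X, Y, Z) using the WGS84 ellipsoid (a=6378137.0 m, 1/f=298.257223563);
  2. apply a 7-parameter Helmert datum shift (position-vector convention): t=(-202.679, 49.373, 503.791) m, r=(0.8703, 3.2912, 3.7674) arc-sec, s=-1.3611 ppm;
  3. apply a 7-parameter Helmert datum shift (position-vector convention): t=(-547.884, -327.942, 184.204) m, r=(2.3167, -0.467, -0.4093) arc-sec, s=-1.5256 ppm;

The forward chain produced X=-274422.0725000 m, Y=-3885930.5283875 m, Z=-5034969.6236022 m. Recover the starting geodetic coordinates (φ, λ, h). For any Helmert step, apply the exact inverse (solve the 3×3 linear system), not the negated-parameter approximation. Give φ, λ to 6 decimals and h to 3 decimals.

start: X=-274422.0725, Y=-3885930.5284, Z=-5034969.6236 m
→ Helmert⁻¹: X=-273878.2957, Y=-3885665.6106, Z=-5035117.2466
→ Helmert⁻¹: X=-273666.6125, Y=-3885736.5209, Z=-5035615.8631
→ geod (Bowring, a=6378137.000): φ=-52.46186700°, λ=-94.02860400°, h=1684.2960 m

φ=-52.461867°, λ=-94.028604°, h=1684.296 m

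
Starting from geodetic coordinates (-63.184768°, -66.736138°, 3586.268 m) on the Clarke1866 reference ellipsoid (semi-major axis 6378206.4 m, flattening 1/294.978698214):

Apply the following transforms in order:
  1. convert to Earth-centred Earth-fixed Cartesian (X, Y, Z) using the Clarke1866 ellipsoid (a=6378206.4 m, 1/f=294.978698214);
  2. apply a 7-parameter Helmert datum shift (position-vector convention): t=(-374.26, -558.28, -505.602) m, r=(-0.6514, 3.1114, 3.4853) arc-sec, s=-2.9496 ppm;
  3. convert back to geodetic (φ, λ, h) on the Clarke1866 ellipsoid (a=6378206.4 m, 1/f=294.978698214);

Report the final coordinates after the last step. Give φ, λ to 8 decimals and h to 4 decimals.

φ=-63.18406621°, λ=-66.74807004°, h=4183.4978 m

start: φ=-63.184768°, λ=-66.736138°, h=3586.268 m
→ ECEF (a=6378206.400, f=1/294.978698214): X=1140152.2186, Y=-2652006.9065, Z=-5672305.3339
→ Helmert 7p (PV): X=1139733.8434, Y=-2652556.0123, Z=-5672803.0283
→ geod (Bowring, a=6378206.400): φ=-63.18406621°, λ=-66.74807004°, h=4183.4978 m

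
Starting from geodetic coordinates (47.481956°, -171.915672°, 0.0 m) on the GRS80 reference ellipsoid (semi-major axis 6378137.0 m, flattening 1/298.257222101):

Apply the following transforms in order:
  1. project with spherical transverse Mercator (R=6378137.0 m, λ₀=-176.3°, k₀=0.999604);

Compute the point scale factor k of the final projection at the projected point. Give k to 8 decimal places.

start: φ=47.481956°, λ=-171.915672°, h=0.000 m
→ into tm (λ₀=-176.3°): φ=47.48195600°, λ−λ₀=4.38432800°
scale k = 1.00094074

1.00094074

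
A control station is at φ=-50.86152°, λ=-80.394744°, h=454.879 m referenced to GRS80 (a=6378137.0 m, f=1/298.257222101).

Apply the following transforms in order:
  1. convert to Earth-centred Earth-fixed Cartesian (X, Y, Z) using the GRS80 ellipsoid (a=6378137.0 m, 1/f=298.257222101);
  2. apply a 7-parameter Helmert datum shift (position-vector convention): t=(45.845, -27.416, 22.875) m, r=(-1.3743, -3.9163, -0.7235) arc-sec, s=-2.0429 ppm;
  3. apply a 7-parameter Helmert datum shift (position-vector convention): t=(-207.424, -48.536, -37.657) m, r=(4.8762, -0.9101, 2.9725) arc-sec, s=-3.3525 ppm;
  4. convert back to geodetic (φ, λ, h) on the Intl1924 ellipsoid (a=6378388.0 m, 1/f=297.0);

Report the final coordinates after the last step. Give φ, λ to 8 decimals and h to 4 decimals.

start: φ=-50.861520°, λ=-80.394744°, h=454.879 m
→ ECEF (a=6378137.000, f=1/298.257222101): X=673156.4427, Y=-3977720.7380, Z=-4924187.9947
→ Helmert 7p (PV): X=673280.4543, Y=-3977775.1978, Z=-4924115.7764
→ Helmert 7p (PV): X=673149.8236, Y=-3977684.2876, Z=-4924227.9908
→ geod (Bowring, a=6378388.000): φ=-50.86280984°, λ=-80.39475031°, h=266.4132 m

φ=-50.86280984°, λ=-80.39475031°, h=266.4132 m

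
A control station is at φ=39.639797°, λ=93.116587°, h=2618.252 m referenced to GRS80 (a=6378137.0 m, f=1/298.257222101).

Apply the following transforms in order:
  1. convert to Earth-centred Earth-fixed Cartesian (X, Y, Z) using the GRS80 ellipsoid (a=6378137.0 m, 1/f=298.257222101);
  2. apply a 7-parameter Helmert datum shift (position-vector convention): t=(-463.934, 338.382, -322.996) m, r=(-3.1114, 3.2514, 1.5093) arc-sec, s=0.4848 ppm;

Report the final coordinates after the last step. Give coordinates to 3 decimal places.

X=-267944.389 m, Y=4913457.435 m, Z=4048547.378 m

start: φ=39.639797°, λ=93.116587°, h=2618.252 m
→ ECEF (a=6378137.000, f=1/298.257222101): X=-267508.1992, Y=4913057.5525, Z=4048938.3053
→ Helmert 7p (PV): X=-267944.3888, Y=4913457.4352, Z=4048547.3780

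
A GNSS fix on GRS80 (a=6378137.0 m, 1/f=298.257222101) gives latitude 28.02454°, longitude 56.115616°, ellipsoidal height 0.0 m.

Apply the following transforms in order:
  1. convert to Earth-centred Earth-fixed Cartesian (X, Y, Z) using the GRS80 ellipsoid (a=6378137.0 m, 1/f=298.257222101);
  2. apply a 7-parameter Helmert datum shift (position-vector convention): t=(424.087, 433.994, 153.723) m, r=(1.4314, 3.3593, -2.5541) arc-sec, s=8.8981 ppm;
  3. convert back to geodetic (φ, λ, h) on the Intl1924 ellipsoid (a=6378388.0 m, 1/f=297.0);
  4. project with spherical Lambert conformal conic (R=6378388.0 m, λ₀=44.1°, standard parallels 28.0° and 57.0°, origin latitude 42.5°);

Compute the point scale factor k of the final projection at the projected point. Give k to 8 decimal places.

start: φ=28.024540°, λ=56.115616°, h=0.000 m
→ ECEF (a=6378137.000, f=1/298.257222101): X=3141308.0881, Y=4677512.9593, Z=2978906.1923
→ Helmert 7p (PV): X=3141866.5632, Y=4677929.0036, Z=2979067.7214
→ geod (Bowring, a=6378388.000): φ=28.02372492°, λ=56.11326042°, h=424.7567 m
→ into lcc (λ₀=44.1°): φ=28.02372492°, λ−λ₀=12.01326042°
scale k = 0.99989990

0.99989990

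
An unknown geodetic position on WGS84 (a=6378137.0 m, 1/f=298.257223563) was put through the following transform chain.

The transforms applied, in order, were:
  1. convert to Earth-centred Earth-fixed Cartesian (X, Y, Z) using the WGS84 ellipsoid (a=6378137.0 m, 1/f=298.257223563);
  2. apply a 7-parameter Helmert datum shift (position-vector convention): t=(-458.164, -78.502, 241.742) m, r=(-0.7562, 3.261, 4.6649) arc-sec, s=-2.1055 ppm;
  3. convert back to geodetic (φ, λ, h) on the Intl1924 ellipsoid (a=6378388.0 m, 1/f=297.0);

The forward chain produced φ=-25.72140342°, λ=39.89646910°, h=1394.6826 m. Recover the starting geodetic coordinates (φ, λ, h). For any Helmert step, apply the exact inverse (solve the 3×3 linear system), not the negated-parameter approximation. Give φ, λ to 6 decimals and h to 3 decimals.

φ=-25.720318°, λ=39.892645°, h=2108.659 m

start: φ=-25.721403°, λ=39.896469°, h=1394.683 m
→ ECEF (a=6378388.000, f=1/297.0): X=4412411.4233, Y=3688886.6077, Z=-2751930.8121
→ Helmert⁻¹: X=4413005.8167, Y=3688883.1616, Z=-2752095.0562
→ geod (Bowring, a=6378137.000): φ=-25.72031800°, λ=39.89264500°, h=2108.6590 m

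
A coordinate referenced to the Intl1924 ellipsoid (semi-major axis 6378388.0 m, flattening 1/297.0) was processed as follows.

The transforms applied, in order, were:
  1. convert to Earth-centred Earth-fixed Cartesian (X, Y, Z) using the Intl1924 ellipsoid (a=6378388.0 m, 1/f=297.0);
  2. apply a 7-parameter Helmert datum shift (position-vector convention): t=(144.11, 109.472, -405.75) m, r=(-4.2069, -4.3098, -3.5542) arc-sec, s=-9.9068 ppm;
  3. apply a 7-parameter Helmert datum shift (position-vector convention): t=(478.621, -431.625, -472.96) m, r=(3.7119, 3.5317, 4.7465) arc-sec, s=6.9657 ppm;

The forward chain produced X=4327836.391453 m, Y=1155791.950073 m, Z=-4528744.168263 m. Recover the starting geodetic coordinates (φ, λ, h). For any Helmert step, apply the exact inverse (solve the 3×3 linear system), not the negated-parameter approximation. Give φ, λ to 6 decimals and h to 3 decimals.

start: X=4327836.3915, Y=1155791.9501, Z=-4528744.1683 m
→ Helmert⁻¹: X=4327431.7622, Y=1156034.4514, Z=-4528186.3747
→ Helmert⁻¹: X=4327215.9931, Y=1156103.3436, Z=-4527892.3165
→ geod (Bowring, a=6378388.000): φ=-45.50424300°, λ=14.95835100°, h=1416.9150 m

φ=-45.504243°, λ=14.958351°, h=1416.915 m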